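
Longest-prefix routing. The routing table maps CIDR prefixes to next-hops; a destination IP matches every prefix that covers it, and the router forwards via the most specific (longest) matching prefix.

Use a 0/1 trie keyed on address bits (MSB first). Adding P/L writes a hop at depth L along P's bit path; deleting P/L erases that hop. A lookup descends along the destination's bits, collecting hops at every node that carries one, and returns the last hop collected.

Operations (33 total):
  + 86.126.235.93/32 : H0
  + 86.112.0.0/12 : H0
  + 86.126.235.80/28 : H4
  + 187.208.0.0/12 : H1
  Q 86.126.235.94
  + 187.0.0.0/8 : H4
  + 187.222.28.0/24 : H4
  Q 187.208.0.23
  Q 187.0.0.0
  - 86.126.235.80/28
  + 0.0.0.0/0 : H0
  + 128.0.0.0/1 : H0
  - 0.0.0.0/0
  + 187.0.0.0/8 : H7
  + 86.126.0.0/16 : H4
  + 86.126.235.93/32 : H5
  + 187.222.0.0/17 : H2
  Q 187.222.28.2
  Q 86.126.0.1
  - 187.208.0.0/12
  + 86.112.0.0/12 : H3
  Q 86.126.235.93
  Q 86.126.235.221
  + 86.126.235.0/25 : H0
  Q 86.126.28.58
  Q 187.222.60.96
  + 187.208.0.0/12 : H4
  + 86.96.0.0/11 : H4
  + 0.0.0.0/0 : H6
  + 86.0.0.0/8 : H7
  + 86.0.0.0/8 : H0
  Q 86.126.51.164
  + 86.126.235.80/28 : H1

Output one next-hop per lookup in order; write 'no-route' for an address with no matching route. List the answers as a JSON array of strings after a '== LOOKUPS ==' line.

Apply in order:
  + 86.126.235.93/32 (H0) depth=32
  + 86.112.0.0/12 (H0) depth=12
  + 86.126.235.80/28 (H4) depth=28
  + 187.208.0.0/12 (H1) depth=12
  Q 86.126.235.94: descend 010101100111111011101011010111 ; hops seen [H0,H4] ; pick H4
  + 187.0.0.0/8 (H4) depth=8
  + 187.222.28.0/24 (H4) depth=24
  Q 187.208.0.23: descend 101110111101 ; hops seen [H4,H1] ; pick H1
  Q 187.0.0.0: descend 10111011 ; hops seen [H4] ; pick H4
  del 86.126.235.80/28 (clear depth 28)
  + 0.0.0.0/0 (H0) depth=0
  + 128.0.0.0/1 (H0) depth=1
  del 0.0.0.0/0 (clear depth 0)
  + 187.0.0.0/8 (H7) depth=8
  + 86.126.0.0/16 (H4) depth=16
  + 86.126.235.93/32 (H5) depth=32
  + 187.222.0.0/17 (H2) depth=17
  Q 187.222.28.2: descend 101110111101111000011100 ; hops seen [H0,H7,H1,H2,H4] ; pick H4
  Q 86.126.0.1: descend 0101011001111110 ; hops seen [H0,H4] ; pick H4
  del 187.208.0.0/12 (clear depth 12)
  + 86.112.0.0/12 (H3) depth=12
  Q 86.126.235.93: descend 01010110011111101110101101011101 ; hops seen [H3,H4,H5] ; pick H5
  Q 86.126.235.221: descend 010101100111111011101011 ; hops seen [H3,H4] ; pick H4
  + 86.126.235.0/25 (H0) depth=25
  Q 86.126.28.58: descend 0101011001111110 ; hops seen [H3,H4] ; pick H4
  Q 187.222.60.96: descend 101110111101111000 ; hops seen [H0,H7,H2] ; pick H2
  + 187.208.0.0/12 (H4) depth=12
  + 86.96.0.0/11 (H4) depth=11
  + 0.0.0.0/0 (H6) depth=0
  + 86.0.0.0/8 (H7) depth=8
  + 86.0.0.0/8 (H0) depth=8
  Q 86.126.51.164: descend 0101011001111110 ; hops seen [H6,H0,H4,H3,H4] ; pick H4
  + 86.126.235.80/28 (H1) depth=28

== LOOKUPS ==
["H4","H1","H4","H4","H4","H5","H4","H4","H2","H4"]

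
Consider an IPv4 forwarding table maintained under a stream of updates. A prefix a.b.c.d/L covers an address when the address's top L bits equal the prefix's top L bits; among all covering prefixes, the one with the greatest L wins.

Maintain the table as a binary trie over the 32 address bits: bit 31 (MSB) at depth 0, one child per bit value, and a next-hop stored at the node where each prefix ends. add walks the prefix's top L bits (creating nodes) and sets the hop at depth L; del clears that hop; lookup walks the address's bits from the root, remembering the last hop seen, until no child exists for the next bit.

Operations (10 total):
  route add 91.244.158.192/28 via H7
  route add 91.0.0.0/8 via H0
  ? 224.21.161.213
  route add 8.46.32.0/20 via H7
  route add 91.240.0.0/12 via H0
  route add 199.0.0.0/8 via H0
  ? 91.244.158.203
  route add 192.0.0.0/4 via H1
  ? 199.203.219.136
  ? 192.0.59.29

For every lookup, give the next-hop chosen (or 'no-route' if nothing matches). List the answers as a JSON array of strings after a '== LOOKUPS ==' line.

Apply in order:
  + 91.244.158.192/28 (H7) depth=28
  + 91.0.0.0/8 (H0) depth=8
  lookup 224.21.161.213: bits ε walk d0:- -> no-route
  + 8.46.32.0/20 (H7) depth=20
  + 91.240.0.0/12 (H0) depth=12
  + 199.0.0.0/8 (H0) depth=8
  lookup 91.244.158.203: bits 0101101111110100100111101100 walk d0:-→d1:-→d2:-→d3:-→d4:-→d5:-→d6:-→d7:-→d8:H0→d9:-→d10:-→d11:-→d12:H0→d13:-→d14:-→d15:-→d16:-→d17:-→d18:-→d19:-→d20:-→d21:-→d22:-→d23:-→d24:-→d25:-→d26:-→d27:-→d28:H7 -> H7
  + 192.0.0.0/4 (H1) depth=4
  lookup 199.203.219.136: bits 11000111 walk d0:-→d1:-→d2:-→d3:-→d4:H1→d5:-→d6:-→d7:-→d8:H0 -> H0
  lookup 192.0.59.29: bits 11000 walk d0:-→d1:-→d2:-→d3:-→d4:H1→d5:- -> H1

== LOOKUPS ==
["no-route","H7","H0","H1"]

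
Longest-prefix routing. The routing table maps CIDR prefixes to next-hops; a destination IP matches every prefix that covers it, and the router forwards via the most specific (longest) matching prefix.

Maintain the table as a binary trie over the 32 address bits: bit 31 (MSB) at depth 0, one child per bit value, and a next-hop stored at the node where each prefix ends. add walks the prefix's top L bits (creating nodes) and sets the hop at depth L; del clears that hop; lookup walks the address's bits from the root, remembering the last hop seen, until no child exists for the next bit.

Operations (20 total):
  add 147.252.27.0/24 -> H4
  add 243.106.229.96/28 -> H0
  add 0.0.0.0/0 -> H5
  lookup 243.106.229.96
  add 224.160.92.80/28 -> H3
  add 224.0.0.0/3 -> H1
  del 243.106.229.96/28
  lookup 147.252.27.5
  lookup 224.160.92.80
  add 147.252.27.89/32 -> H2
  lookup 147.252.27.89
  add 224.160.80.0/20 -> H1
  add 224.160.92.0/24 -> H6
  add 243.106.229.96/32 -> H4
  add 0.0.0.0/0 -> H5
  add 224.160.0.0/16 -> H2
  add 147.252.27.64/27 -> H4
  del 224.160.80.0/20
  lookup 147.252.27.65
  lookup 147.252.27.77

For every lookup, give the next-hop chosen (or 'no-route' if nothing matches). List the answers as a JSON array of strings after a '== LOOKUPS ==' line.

Trace:
  add 147.252.27.0/24 -> H4 at depth 24
  add 243.106.229.96/28 -> H0 at depth 28
  add 0.0.0.0/0 -> H5 at depth 0
  Q 243.106.229.96: descend 1111001101101010111001010110 ; hops seen [H5,H0] ; pick H0
  add 224.160.92.80/28 -> H3 at depth 28
  add 224.0.0.0/3 -> H1 at depth 3
  del 243.106.229.96/28 (clear depth 28)
  Q 147.252.27.5: descend 100100111111110000011011 ; hops seen [H5,H4] ; pick H4
  Q 224.160.92.80: descend 1110000010100000010111000101 ; hops seen [H5,H1,H3] ; pick H3
  add 147.252.27.89/32 -> H2 at depth 32
  Q 147.252.27.89: descend 10010011111111000001101101011001 ; hops seen [H5,H4,H2] ; pick H2
  add 224.160.80.0/20 -> H1 at depth 20
  add 224.160.92.0/24 -> H6 at depth 24
  add 243.106.229.96/32 -> H4 at depth 32
  add 0.0.0.0/0 -> H5 at depth 0
  add 224.160.0.0/16 -> H2 at depth 16
  add 147.252.27.64/27 -> H4 at depth 27
  del 224.160.80.0/20 (clear depth 20)
  Q 147.252.27.65: descend 100100111111110000011011010 ; hops seen [H5,H4,H4] ; pick H4
  Q 147.252.27.77: descend 100100111111110000011011010 ; hops seen [H5,H4,H4] ; pick H4

== LOOKUPS ==
["H0","H4","H3","H2","H4","H4"]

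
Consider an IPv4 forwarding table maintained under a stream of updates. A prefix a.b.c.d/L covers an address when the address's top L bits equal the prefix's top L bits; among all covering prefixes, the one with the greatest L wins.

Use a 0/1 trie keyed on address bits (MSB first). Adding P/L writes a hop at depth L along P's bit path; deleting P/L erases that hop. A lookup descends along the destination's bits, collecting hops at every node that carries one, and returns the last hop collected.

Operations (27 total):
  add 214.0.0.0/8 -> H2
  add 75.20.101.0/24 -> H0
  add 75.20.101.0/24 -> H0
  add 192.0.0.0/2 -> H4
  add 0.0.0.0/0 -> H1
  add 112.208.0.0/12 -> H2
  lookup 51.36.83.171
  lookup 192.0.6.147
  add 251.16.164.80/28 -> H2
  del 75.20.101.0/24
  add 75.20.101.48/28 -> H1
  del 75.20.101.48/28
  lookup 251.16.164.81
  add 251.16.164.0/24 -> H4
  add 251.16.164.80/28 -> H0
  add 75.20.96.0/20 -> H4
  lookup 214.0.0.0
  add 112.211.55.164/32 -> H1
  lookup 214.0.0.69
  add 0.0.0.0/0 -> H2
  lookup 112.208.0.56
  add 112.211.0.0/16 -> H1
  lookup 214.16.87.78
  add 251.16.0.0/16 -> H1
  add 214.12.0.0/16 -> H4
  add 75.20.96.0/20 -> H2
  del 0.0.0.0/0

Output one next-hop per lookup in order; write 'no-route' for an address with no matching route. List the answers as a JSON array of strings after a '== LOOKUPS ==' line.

Trace:
  add 214.0.0.0/8 -> H2 at depth 8
  add 75.20.101.0/24 -> H0 at depth 24
  add 75.20.101.0/24 -> H0 at depth 24
  add 192.0.0.0/2 -> H4 at depth 2
  add 0.0.0.0/0 -> H1 at depth 0
  add 112.208.0.0/12 -> H2 at depth 12
  ? 51.36.83.171  path d0:H1→d1:-  best=H1
  ? 192.0.6.147  path d0:H1→d1:-→d2:H4→d3:-  best=H4
  add 251.16.164.80/28 -> H2 at depth 28
  - 75.20.101.0/24 clear@24
  add 75.20.101.48/28 -> H1 at depth 28
  - 75.20.101.48/28 clear@28
  ? 251.16.164.81  path d0:H1→d1:-→d2:H4→d3:-→d4:-→d5:-→d6:-→d7:-→d8:-→d9:-→d10:-→d11:-→d12:-→d13:-→d14:-→d15:-→d16:-→d17:-→d18:-→d19:-→d20:-→d21:-→d22:-→d23:-→d24:-→d25:-→d26:-→d27:-→d28:H2  best=H2
  add 251.16.164.0/24 -> H4 at depth 24
  add 251.16.164.80/28 -> H0 at depth 28
  add 75.20.96.0/20 -> H4 at depth 20
  ? 214.0.0.0  path d0:H1→d1:-→d2:H4→d3:-→d4:-→d5:-→d6:-→d7:-→d8:H2  best=H2
  add 112.211.55.164/32 -> H1 at depth 32
  ? 214.0.0.69  path d0:H1→d1:-→d2:H4→d3:-→d4:-→d5:-→d6:-→d7:-→d8:H2  best=H2
  add 0.0.0.0/0 -> H2 at depth 0
  ? 112.208.0.56  path d0:H2→d1:-→d2:-→d3:-→d4:-→d5:-→d6:-→d7:-→d8:-→d9:-→d10:-→d11:-→d12:H2→d13:-→d14:-  best=H2
  add 112.211.0.0/16 -> H1 at depth 16
  ? 214.16.87.78  path d0:H2→d1:-→d2:H4→d3:-→d4:-→d5:-→d6:-→d7:-→d8:H2  best=H2
  add 251.16.0.0/16 -> H1 at depth 16
  add 214.12.0.0/16 -> H4 at depth 16
  add 75.20.96.0/20 -> H2 at depth 20
  - 0.0.0.0/0 clear@0

== LOOKUPS ==
["H1","H4","H2","H2","H2","H2","H2"]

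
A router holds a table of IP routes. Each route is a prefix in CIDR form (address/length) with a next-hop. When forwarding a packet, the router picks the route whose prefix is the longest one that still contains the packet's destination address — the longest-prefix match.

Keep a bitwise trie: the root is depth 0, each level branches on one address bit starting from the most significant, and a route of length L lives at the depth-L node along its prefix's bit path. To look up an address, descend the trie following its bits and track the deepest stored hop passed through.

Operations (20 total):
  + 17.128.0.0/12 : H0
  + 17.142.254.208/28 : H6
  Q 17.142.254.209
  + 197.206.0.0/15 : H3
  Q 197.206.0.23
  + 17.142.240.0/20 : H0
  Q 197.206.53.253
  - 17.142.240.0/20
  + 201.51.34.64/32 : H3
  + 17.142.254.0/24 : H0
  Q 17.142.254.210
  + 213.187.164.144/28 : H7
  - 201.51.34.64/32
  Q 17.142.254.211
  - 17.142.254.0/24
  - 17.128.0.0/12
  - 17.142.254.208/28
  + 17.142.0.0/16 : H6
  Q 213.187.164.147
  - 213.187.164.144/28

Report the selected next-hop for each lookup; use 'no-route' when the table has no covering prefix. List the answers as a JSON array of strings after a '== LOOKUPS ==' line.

Apply in order:
  add 17.128.0.0/12 -> H0 at depth 12
  add 17.142.254.208/28 -> H6 at depth 28
  Q 17.142.254.209: descend 0001000110001110111111101101 ; hops seen [H0,H6] ; pick H6
  add 197.206.0.0/15 -> H3 at depth 15
  Q 197.206.0.23: descend 110001011100111 ; hops seen [H3] ; pick H3
  add 17.142.240.0/20 -> H0 at depth 20
  Q 197.206.53.253: descend 110001011100111 ; hops seen [H3] ; pick H3
  - 17.142.240.0/20 clear@20
  add 201.51.34.64/32 -> H3 at depth 32
  add 17.142.254.0/24 -> H0 at depth 24
  Q 17.142.254.210: descend 0001000110001110111111101101 ; hops seen [H0,H0,H6] ; pick H6
  add 213.187.164.144/28 -> H7 at depth 28
  - 201.51.34.64/32 clear@32
  Q 17.142.254.211: descend 0001000110001110111111101101 ; hops seen [H0,H0,H6] ; pick H6
  - 17.142.254.0/24 clear@24
  - 17.128.0.0/12 clear@12
  - 17.142.254.208/28 clear@28
  add 17.142.0.0/16 -> H6 at depth 16
  Q 213.187.164.147: descend 1101010110111011101001001001 ; hops seen [H7] ; pick H7
  - 213.187.164.144/28 clear@28

== LOOKUPS ==
["H6","H3","H3","H6","H6","H7"]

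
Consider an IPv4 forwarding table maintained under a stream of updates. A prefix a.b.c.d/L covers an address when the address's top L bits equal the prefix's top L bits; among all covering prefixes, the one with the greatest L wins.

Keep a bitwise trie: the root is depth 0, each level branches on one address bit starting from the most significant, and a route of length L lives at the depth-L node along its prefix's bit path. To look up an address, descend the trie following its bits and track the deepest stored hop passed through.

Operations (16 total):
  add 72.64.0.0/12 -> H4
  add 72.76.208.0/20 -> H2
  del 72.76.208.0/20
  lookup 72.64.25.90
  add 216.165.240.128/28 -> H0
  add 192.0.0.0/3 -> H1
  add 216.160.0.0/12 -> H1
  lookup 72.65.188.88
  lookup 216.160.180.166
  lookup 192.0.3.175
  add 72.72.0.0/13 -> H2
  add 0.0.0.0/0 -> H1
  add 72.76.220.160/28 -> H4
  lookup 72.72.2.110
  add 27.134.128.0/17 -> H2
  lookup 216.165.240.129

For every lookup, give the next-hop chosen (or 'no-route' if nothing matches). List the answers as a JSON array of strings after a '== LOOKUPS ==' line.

Trace:
  add 72.64.0.0/12 -> H4 at depth 12
  add 72.76.208.0/20 -> H2 at depth 20
  del 72.76.208.0/20 (clear depth 20)
  lookup 72.64.25.90: bits 010010000100 walk d0:-→d1:-→d2:-→d3:-→d4:-→d5:-→d6:-→d7:-→d8:-→d9:-→d10:-→d11:-→d12:H4 -> H4
  add 216.165.240.128/28 -> H0 at depth 28
  add 192.0.0.0/3 -> H1 at depth 3
  add 216.160.0.0/12 -> H1 at depth 12
  lookup 72.65.188.88: bits 010010000100 walk d0:-→d1:-→d2:-→d3:-→d4:-→d5:-→d6:-→d7:-→d8:-→d9:-→d10:-→d11:-→d12:H4 -> H4
  lookup 216.160.180.166: bits 1101100010100 walk d0:-→d1:-→d2:-→d3:H1→d4:-→d5:-→d6:-→d7:-→d8:-→d9:-→d10:-→d11:-→d12:H1→d13:- -> H1
  lookup 192.0.3.175: bits 110 walk d0:-→d1:-→d2:-→d3:H1 -> H1
  add 72.72.0.0/13 -> H2 at depth 13
  add 0.0.0.0/0 -> H1 at depth 0
  add 72.76.220.160/28 -> H4 at depth 28
  lookup 72.72.2.110: bits 0100100001001 walk d0:H1→d1:-→d2:-→d3:-→d4:-→d5:-→d6:-→d7:-→d8:-→d9:-→d10:-→d11:-→d12:H4→d13:H2 -> H2
  add 27.134.128.0/17 -> H2 at depth 17
  lookup 216.165.240.129: bits 1101100010100101111100001000 walk d0:H1→d1:-→d2:-→d3:H1→d4:-→d5:-→d6:-→d7:-→d8:-→d9:-→d10:-→d11:-→d12:H1→d13:-→d14:-→d15:-→d16:-→d17:-→d18:-→d19:-→d20:-→d21:-→d22:-→d23:-→d24:-→d25:-→d26:-→d27:-→d28:H0 -> H0

== LOOKUPS ==
["H4","H4","H1","H1","H2","H0"]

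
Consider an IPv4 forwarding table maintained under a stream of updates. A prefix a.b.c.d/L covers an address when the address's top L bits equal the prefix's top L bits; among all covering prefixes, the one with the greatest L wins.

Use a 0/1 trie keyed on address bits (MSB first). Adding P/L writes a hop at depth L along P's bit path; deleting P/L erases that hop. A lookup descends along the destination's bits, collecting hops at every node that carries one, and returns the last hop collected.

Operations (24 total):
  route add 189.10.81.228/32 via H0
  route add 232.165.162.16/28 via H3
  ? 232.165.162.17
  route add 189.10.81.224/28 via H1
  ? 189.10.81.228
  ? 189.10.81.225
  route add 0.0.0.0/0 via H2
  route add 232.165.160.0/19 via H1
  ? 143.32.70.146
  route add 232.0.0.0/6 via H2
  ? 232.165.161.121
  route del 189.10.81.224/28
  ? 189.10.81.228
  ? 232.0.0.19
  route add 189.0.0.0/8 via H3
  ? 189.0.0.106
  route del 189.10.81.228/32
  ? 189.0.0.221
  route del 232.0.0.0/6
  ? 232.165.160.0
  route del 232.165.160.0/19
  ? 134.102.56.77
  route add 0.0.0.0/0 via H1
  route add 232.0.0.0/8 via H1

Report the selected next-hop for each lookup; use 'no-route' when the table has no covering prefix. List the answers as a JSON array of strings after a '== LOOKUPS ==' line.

Process each operation:
  add 189.10.81.228/32 -> H0 at depth 32
  add 232.165.162.16/28 -> H3 at depth 28
  lookup 232.165.162.17: bits 1110100010100101101000100001 walk d0:-→d1:-→d2:-→d3:-→d4:-→d5:-→d6:-→d7:-→d8:-→d9:-→d10:-→d11:-→d12:-→d13:-→d14:-→d15:-→d16:-→d17:-→d18:-→d19:-→d20:-→d21:-→d22:-→d23:-→d24:-→d25:-→d26:-→d27:-→d28:H3 -> H3
  add 189.10.81.224/28 -> H1 at depth 28
  lookup 189.10.81.228: bits 10111101000010100101000111100100 walk d0:-→d1:-→d2:-→d3:-→d4:-→d5:-→d6:-→d7:-→d8:-→d9:-→d10:-→d11:-→d12:-→d13:-→d14:-→d15:-→d16:-→d17:-→d18:-→d19:-→d20:-→d21:-→d22:-→d23:-→d24:-→d25:-→d26:-→d27:-→d28:H1→d29:-→d30:-→d31:-→d32:H0 -> H0
  lookup 189.10.81.225: bits 10111101000010100101000111100 walk d0:-→d1:-→d2:-→d3:-→d4:-→d5:-→d6:-→d7:-→d8:-→d9:-→d10:-→d11:-→d12:-→d13:-→d14:-→d15:-→d16:-→d17:-→d18:-→d19:-→d20:-→d21:-→d22:-→d23:-→d24:-→d25:-→d26:-→d27:-→d28:H1→d29:- -> H1
  add 0.0.0.0/0 -> H2 at depth 0
  add 232.165.160.0/19 -> H1 at depth 19
  lookup 143.32.70.146: bits 10 walk d0:H2→d1:-→d2:- -> H2
  add 232.0.0.0/6 -> H2 at depth 6
  lookup 232.165.161.121: bits 1110100010100101101000 walk d0:H2→d1:-→d2:-→d3:-→d4:-→d5:-→d6:H2→d7:-→d8:-→d9:-→d10:-→d11:-→d12:-→d13:-→d14:-→d15:-→d16:-→d17:-→d18:-→d19:H1→d20:-→d21:-→d22:- -> H1
  - 189.10.81.224/28 clear@28
  lookup 189.10.81.228: bits 10111101000010100101000111100100 walk d0:H2→d1:-→d2:-→d3:-→d4:-→d5:-→d6:-→d7:-→d8:-→d9:-→d10:-→d11:-→d12:-→d13:-→d14:-→d15:-→d16:-→d17:-→d18:-→d19:-→d20:-→d21:-→d22:-→d23:-→d24:-→d25:-→d26:-→d27:-→d28:-→d29:-→d30:-→d31:-→d32:H0 -> H0
  lookup 232.0.0.19: bits 11101000 walk d0:H2→d1:-→d2:-→d3:-→d4:-→d5:-→d6:H2→d7:-→d8:- -> H2
  add 189.0.0.0/8 -> H3 at depth 8
  lookup 189.0.0.106: bits 101111010000 walk d0:H2→d1:-→d2:-→d3:-→d4:-→d5:-→d6:-→d7:-→d8:H3→d9:-→d10:-→d11:-→d12:- -> H3
  - 189.10.81.228/32 clear@32
  lookup 189.0.0.221: bits 101111010000 walk d0:H2→d1:-→d2:-→d3:-→d4:-→d5:-→d6:-→d7:-→d8:H3→d9:-→d10:-→d11:-→d12:- -> H3
  - 232.0.0.0/6 clear@6
  lookup 232.165.160.0: bits 1110100010100101101000 walk d0:H2→d1:-→d2:-→d3:-→d4:-→d5:-→d6:-→d7:-→d8:-→d9:-→d10:-→d11:-→d12:-→d13:-→d14:-→d15:-→d16:-→d17:-→d18:-→d19:H1→d20:-→d21:-→d22:- -> H1
  - 232.165.160.0/19 clear@19
  lookup 134.102.56.77: bits 10 walk d0:H2→d1:-→d2:- -> H2
  add 0.0.0.0/0 -> H1 at depth 0
  add 232.0.0.0/8 -> H1 at depth 8

== LOOKUPS ==
["H3","H0","H1","H2","H1","H0","H2","H3","H3","H1","H2"]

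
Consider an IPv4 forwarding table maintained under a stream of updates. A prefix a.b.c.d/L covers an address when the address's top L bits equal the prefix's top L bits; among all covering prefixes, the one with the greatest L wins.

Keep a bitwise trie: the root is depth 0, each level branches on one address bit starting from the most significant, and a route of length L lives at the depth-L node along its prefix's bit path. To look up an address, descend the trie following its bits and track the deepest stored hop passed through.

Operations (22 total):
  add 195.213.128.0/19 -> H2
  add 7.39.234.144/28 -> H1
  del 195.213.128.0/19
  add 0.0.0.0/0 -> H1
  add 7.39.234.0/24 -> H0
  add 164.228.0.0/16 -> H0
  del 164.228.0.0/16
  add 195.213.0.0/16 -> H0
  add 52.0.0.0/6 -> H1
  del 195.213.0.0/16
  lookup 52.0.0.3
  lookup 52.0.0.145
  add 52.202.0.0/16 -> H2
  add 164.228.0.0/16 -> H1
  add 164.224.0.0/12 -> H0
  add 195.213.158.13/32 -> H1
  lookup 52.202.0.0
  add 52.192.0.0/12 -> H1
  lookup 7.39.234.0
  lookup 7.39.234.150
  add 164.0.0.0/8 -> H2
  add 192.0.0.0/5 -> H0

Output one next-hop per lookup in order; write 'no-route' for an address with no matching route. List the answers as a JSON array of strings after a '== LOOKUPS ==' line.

Process each operation:
  add 195.213.128.0/19 -> H2 at depth 19
  add 7.39.234.144/28 -> H1 at depth 28
  del 195.213.128.0/19 (clear depth 19)
  add 0.0.0.0/0 -> H1 at depth 0
  add 7.39.234.0/24 -> H0 at depth 24
  add 164.228.0.0/16 -> H0 at depth 16
  del 164.228.0.0/16 (clear depth 16)
  add 195.213.0.0/16 -> H0 at depth 16
  add 52.0.0.0/6 -> H1 at depth 6
  del 195.213.0.0/16 (clear depth 16)
  Q 52.0.0.3: descend 001101 ; hops seen [H1,H1] ; pick H1
  Q 52.0.0.145: descend 001101 ; hops seen [H1,H1] ; pick H1
  add 52.202.0.0/16 -> H2 at depth 16
  add 164.228.0.0/16 -> H1 at depth 16
  add 164.224.0.0/12 -> H0 at depth 12
  add 195.213.158.13/32 -> H1 at depth 32
  Q 52.202.0.0: descend 0011010011001010 ; hops seen [H1,H1,H2] ; pick H2
  add 52.192.0.0/12 -> H1 at depth 12
  Q 7.39.234.0: descend 000001110010011111101010 ; hops seen [H1,H0] ; pick H0
  Q 7.39.234.150: descend 0000011100100111111010101001 ; hops seen [H1,H0,H1] ; pick H1
  add 164.0.0.0/8 -> H2 at depth 8
  add 192.0.0.0/5 -> H0 at depth 5

== LOOKUPS ==
["H1","H1","H2","H0","H1"]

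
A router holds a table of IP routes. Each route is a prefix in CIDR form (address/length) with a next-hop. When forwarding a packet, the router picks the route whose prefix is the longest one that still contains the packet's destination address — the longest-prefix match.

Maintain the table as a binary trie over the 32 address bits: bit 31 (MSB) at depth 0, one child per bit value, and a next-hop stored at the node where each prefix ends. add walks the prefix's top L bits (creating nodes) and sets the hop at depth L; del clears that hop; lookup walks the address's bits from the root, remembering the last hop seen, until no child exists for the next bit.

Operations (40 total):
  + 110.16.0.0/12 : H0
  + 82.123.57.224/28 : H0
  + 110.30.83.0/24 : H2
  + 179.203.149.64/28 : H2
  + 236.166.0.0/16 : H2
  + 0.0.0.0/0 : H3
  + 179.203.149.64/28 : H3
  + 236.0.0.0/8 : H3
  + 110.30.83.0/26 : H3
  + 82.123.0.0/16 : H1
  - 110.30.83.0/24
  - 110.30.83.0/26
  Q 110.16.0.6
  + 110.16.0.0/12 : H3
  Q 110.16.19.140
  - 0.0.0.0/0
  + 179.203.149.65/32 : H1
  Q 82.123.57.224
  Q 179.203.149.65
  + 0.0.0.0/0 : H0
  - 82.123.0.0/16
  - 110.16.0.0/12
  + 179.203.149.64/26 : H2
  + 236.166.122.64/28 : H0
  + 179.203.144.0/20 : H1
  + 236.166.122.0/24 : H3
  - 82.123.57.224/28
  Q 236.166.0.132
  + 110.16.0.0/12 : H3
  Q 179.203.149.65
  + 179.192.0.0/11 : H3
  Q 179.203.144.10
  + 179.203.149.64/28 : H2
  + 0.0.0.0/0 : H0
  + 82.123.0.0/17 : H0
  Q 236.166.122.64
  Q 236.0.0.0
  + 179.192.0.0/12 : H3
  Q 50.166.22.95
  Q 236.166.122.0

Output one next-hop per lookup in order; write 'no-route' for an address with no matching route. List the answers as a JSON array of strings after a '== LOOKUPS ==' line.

Trace:
  add 110.16.0.0/12 -> H0 at depth 12
  add 82.123.57.224/28 -> H0 at depth 28
  add 110.30.83.0/24 -> H2 at depth 24
  add 179.203.149.64/28 -> H2 at depth 28
  add 236.166.0.0/16 -> H2 at depth 16
  add 0.0.0.0/0 -> H3 at depth 0
  add 179.203.149.64/28 -> H3 at depth 28
  add 236.0.0.0/8 -> H3 at depth 8
  add 110.30.83.0/26 -> H3 at depth 26
  add 82.123.0.0/16 -> H1 at depth 16
  del 110.30.83.0/24 (clear depth 24)
  del 110.30.83.0/26 (clear depth 26)
  lookup 110.16.0.6: bits 011011100001 walk d0:H3→d1:-→d2:-→d3:-→d4:-→d5:-→d6:-→d7:-→d8:-→d9:-→d10:-→d11:-→d12:H0 -> H0
  add 110.16.0.0/12 -> H3 at depth 12
  lookup 110.16.19.140: bits 011011100001 walk d0:H3→d1:-→d2:-→d3:-→d4:-→d5:-→d6:-→d7:-→d8:-→d9:-→d10:-→d11:-→d12:H3 -> H3
  del 0.0.0.0/0 (clear depth 0)
  add 179.203.149.65/32 -> H1 at depth 32
  lookup 82.123.57.224: bits 0101001001111011001110011110 walk d0:-→d1:-→d2:-→d3:-→d4:-→d5:-→d6:-→d7:-→d8:-→d9:-→d10:-→d11:-→d12:-→d13:-→d14:-→d15:-→d16:H1→d17:-→d18:-→d19:-→d20:-→d21:-→d22:-→d23:-→d24:-→d25:-→d26:-→d27:-→d28:H0 -> H0
  lookup 179.203.149.65: bits 10110011110010111001010101000001 walk d0:-→d1:-→d2:-→d3:-→d4:-→d5:-→d6:-→d7:-→d8:-→d9:-→d10:-→d11:-→d12:-→d13:-→d14:-→d15:-→d16:-→d17:-→d18:-→d19:-→d20:-→d21:-→d22:-→d23:-→d24:-→d25:-→d26:-→d27:-→d28:H3→d29:-→d30:-→d31:-→d32:H1 -> H1
  add 0.0.0.0/0 -> H0 at depth 0
  del 82.123.0.0/16 (clear depth 16)
  del 110.16.0.0/12 (clear depth 12)
  add 179.203.149.64/26 -> H2 at depth 26
  add 236.166.122.64/28 -> H0 at depth 28
  add 179.203.144.0/20 -> H1 at depth 20
  add 236.166.122.0/24 -> H3 at depth 24
  del 82.123.57.224/28 (clear depth 28)
  lookup 236.166.0.132: bits 11101100101001100 walk d0:H0→d1:-→d2:-→d3:-→d4:-→d5:-→d6:-→d7:-→d8:H3→d9:-→d10:-→d11:-→d12:-→d13:-→d14:-→d15:-→d16:H2→d17:- -> H2
  add 110.16.0.0/12 -> H3 at depth 12
  lookup 179.203.149.65: bits 10110011110010111001010101000001 walk d0:H0→d1:-→d2:-→d3:-→d4:-→d5:-→d6:-→d7:-→d8:-→d9:-→d10:-→d11:-→d12:-→d13:-→d14:-→d15:-→d16:-→d17:-→d18:-→d19:-→d20:H1→d21:-→d22:-→d23:-→d24:-→d25:-→d26:H2→d27:-→d28:H3→d29:-→d30:-→d31:-→d32:H1 -> H1
  add 179.192.0.0/11 -> H3 at depth 11
  lookup 179.203.144.10: bits 101100111100101110010 walk d0:H0→d1:-→d2:-→d3:-→d4:-→d5:-→d6:-→d7:-→d8:-→d9:-→d10:-→d11:H3→d12:-→d13:-→d14:-→d15:-→d16:-→d17:-→d18:-→d19:-→d20:H1→d21:- -> H1
  add 179.203.149.64/28 -> H2 at depth 28
  add 0.0.0.0/0 -> H0 at depth 0
  add 82.123.0.0/17 -> H0 at depth 17
  lookup 236.166.122.64: bits 1110110010100110011110100100 walk d0:H0→d1:-→d2:-→d3:-→d4:-→d5:-→d6:-→d7:-→d8:H3→d9:-→d10:-→d11:-→d12:-→d13:-→d14:-→d15:-→d16:H2→d17:-→d18:-→d19:-→d20:-→d21:-→d22:-→d23:-→d24:H3→d25:-→d26:-→d27:-→d28:H0 -> H0
  lookup 236.0.0.0: bits 11101100 walk d0:H0→d1:-→d2:-→d3:-→d4:-→d5:-→d6:-→d7:-→d8:H3 -> H3
  add 179.192.0.0/12 -> H3 at depth 12
  lookup 50.166.22.95: bits 0 walk d0:H0→d1:- -> H0
  lookup 236.166.122.0: bits 1110110010100110011110100 walk d0:H0→d1:-→d2:-→d3:-→d4:-→d5:-→d6:-→d7:-→d8:H3→d9:-→d10:-→d11:-→d12:-→d13:-→d14:-→d15:-→d16:H2→d17:-→d18:-→d19:-→d20:-→d21:-→d22:-→d23:-→d24:H3→d25:- -> H3

== LOOKUPS ==
["H0","H3","H0","H1","H2","H1","H1","H0","H3","H0","H3"]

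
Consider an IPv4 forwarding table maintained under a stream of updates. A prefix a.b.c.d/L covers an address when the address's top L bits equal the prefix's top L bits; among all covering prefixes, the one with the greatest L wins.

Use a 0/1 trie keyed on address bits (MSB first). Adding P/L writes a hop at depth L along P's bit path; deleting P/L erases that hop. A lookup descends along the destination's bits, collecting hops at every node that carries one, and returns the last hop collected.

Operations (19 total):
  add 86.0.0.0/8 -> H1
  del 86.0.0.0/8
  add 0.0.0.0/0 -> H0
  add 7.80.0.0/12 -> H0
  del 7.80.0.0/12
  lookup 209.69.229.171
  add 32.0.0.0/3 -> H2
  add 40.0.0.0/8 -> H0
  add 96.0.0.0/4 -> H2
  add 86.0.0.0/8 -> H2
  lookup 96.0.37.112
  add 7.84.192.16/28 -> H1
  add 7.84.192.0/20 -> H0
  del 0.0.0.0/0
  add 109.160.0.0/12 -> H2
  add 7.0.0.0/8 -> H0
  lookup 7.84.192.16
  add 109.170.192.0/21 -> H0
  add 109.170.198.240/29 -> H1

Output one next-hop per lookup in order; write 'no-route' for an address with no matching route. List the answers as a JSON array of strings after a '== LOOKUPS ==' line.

Apply in order:
  add 86.0.0.0/8 -> H1 at depth 8
  del 86.0.0.0/8 (clear depth 8)
  add 0.0.0.0/0 -> H0 at depth 0
  add 7.80.0.0/12 -> H0 at depth 12
  del 7.80.0.0/12 (clear depth 12)
  lookup 209.69.229.171: bits ε walk d0:H0 -> H0
  add 32.0.0.0/3 -> H2 at depth 3
  add 40.0.0.0/8 -> H0 at depth 8
  add 96.0.0.0/4 -> H2 at depth 4
  add 86.0.0.0/8 -> H2 at depth 8
  lookup 96.0.37.112: bits 0110 walk d0:H0→d1:-→d2:-→d3:-→d4:H2 -> H2
  add 7.84.192.16/28 -> H1 at depth 28
  add 7.84.192.0/20 -> H0 at depth 20
  del 0.0.0.0/0 (clear depth 0)
  add 109.160.0.0/12 -> H2 at depth 12
  add 7.0.0.0/8 -> H0 at depth 8
  lookup 7.84.192.16: bits 0000011101010100110000000001 walk d0:-→d1:-→d2:-→d3:-→d4:-→d5:-→d6:-→d7:-→d8:H0→d9:-→d10:-→d11:-→d12:-→d13:-→d14:-→d15:-→d16:-→d17:-→d18:-→d19:-→d20:H0→d21:-→d22:-→d23:-→d24:-→d25:-→d26:-→d27:-→d28:H1 -> H1
  add 109.170.192.0/21 -> H0 at depth 21
  add 109.170.198.240/29 -> H1 at depth 29

== LOOKUPS ==
["H0","H2","H1"]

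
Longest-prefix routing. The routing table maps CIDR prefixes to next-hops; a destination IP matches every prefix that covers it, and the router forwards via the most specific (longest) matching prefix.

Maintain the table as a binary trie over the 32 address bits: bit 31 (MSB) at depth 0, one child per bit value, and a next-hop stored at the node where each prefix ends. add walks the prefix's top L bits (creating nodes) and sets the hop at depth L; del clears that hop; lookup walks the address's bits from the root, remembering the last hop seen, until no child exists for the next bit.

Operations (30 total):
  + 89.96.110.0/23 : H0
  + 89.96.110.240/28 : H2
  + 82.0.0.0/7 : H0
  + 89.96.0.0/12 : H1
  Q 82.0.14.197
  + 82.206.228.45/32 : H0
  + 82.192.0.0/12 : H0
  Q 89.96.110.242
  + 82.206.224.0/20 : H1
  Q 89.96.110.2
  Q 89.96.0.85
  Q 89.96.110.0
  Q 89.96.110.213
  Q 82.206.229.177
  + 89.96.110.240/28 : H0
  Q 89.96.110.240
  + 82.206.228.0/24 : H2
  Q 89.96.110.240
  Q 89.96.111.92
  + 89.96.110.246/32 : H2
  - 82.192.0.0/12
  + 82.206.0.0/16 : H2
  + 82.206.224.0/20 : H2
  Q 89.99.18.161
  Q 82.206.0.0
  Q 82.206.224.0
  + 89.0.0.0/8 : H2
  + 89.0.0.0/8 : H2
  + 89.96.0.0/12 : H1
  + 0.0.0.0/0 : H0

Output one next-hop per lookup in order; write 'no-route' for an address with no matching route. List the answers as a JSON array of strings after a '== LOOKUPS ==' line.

Trace:
  + 89.96.110.0/23 (H0) depth=23
  + 89.96.110.240/28 (H2) depth=28
  + 82.0.0.0/7 (H0) depth=7
  + 89.96.0.0/12 (H1) depth=12
  ? 82.0.14.197  path d0:-→d1:-→d2:-→d3:-→d4:-→d5:-→d6:-→d7:H0  best=H0
  + 82.206.228.45/32 (H0) depth=32
  + 82.192.0.0/12 (H0) depth=12
  ? 89.96.110.242  path d0:-→d1:-→d2:-→d3:-→d4:-→d5:-→d6:-→d7:-→d8:-→d9:-→d10:-→d11:-→d12:H1→d13:-→d14:-→d15:-→d16:-→d17:-→d18:-→d19:-→d20:-→d21:-→d22:-→d23:H0→d24:-→d25:-→d26:-→d27:-→d28:H2  best=H2
  + 82.206.224.0/20 (H1) depth=20
  ? 89.96.110.2  path d0:-→d1:-→d2:-→d3:-→d4:-→d5:-→d6:-→d7:-→d8:-→d9:-→d10:-→d11:-→d12:H1→d13:-→d14:-→d15:-→d16:-→d17:-→d18:-→d19:-→d20:-→d21:-→d22:-→d23:H0→d24:-  best=H0
  ? 89.96.0.85  path d0:-→d1:-→d2:-→d3:-→d4:-→d5:-→d6:-→d7:-→d8:-→d9:-→d10:-→d11:-→d12:H1→d13:-→d14:-→d15:-→d16:-→d17:-  best=H1
  ? 89.96.110.0  path d0:-→d1:-→d2:-→d3:-→d4:-→d5:-→d6:-→d7:-→d8:-→d9:-→d10:-→d11:-→d12:H1→d13:-→d14:-→d15:-→d16:-→d17:-→d18:-→d19:-→d20:-→d21:-→d22:-→d23:H0→d24:-  best=H0
  ? 89.96.110.213  path d0:-→d1:-→d2:-→d3:-→d4:-→d5:-→d6:-→d7:-→d8:-→d9:-→d10:-→d11:-→d12:H1→d13:-→d14:-→d15:-→d16:-→d17:-→d18:-→d19:-→d20:-→d21:-→d22:-→d23:H0→d24:-→d25:-→d26:-  best=H0
  ? 82.206.229.177  path d0:-→d1:-→d2:-→d3:-→d4:-→d5:-→d6:-→d7:H0→d8:-→d9:-→d10:-→d11:-→d12:H0→d13:-→d14:-→d15:-→d16:-→d17:-→d18:-→d19:-→d20:H1→d21:-→d22:-→d23:-  best=H1
  + 89.96.110.240/28 (H0) depth=28
  ? 89.96.110.240  path d0:-→d1:-→d2:-→d3:-→d4:-→d5:-→d6:-→d7:-→d8:-→d9:-→d10:-→d11:-→d12:H1→d13:-→d14:-→d15:-→d16:-→d17:-→d18:-→d19:-→d20:-→d21:-→d22:-→d23:H0→d24:-→d25:-→d26:-→d27:-→d28:H0  best=H0
  + 82.206.228.0/24 (H2) depth=24
  ? 89.96.110.240  path d0:-→d1:-→d2:-→d3:-→d4:-→d5:-→d6:-→d7:-→d8:-→d9:-→d10:-→d11:-→d12:H1→d13:-→d14:-→d15:-→d16:-→d17:-→d18:-→d19:-→d20:-→d21:-→d22:-→d23:H0→d24:-→d25:-→d26:-→d27:-→d28:H0  best=H0
  ? 89.96.111.92  path d0:-→d1:-→d2:-→d3:-→d4:-→d5:-→d6:-→d7:-→d8:-→d9:-→d10:-→d11:-→d12:H1→d13:-→d14:-→d15:-→d16:-→d17:-→d18:-→d19:-→d20:-→d21:-→d22:-→d23:H0  best=H0
  + 89.96.110.246/32 (H2) depth=32
  - 82.192.0.0/12 clear@12
  + 82.206.0.0/16 (H2) depth=16
  + 82.206.224.0/20 (H2) depth=20
  ? 89.99.18.161  path d0:-→d1:-→d2:-→d3:-→d4:-→d5:-→d6:-→d7:-→d8:-→d9:-→d10:-→d11:-→d12:H1→d13:-→d14:-  best=H1
  ? 82.206.0.0  path d0:-→d1:-→d2:-→d3:-→d4:-→d5:-→d6:-→d7:H0→d8:-→d9:-→d10:-→d11:-→d12:-→d13:-→d14:-→d15:-→d16:H2  best=H2
  ? 82.206.224.0  path d0:-→d1:-→d2:-→d3:-→d4:-→d5:-→d6:-→d7:H0→d8:-→d9:-→d10:-→d11:-→d12:-→d13:-→d14:-→d15:-→d16:H2→d17:-→d18:-→d19:-→d20:H2→d21:-  best=H2
  + 89.0.0.0/8 (H2) depth=8
  + 89.0.0.0/8 (H2) depth=8
  + 89.96.0.0/12 (H1) depth=12
  + 0.0.0.0/0 (H0) depth=0

== LOOKUPS ==
["H0","H2","H0","H1","H0","H0","H1","H0","H0","H0","H1","H2","H2"]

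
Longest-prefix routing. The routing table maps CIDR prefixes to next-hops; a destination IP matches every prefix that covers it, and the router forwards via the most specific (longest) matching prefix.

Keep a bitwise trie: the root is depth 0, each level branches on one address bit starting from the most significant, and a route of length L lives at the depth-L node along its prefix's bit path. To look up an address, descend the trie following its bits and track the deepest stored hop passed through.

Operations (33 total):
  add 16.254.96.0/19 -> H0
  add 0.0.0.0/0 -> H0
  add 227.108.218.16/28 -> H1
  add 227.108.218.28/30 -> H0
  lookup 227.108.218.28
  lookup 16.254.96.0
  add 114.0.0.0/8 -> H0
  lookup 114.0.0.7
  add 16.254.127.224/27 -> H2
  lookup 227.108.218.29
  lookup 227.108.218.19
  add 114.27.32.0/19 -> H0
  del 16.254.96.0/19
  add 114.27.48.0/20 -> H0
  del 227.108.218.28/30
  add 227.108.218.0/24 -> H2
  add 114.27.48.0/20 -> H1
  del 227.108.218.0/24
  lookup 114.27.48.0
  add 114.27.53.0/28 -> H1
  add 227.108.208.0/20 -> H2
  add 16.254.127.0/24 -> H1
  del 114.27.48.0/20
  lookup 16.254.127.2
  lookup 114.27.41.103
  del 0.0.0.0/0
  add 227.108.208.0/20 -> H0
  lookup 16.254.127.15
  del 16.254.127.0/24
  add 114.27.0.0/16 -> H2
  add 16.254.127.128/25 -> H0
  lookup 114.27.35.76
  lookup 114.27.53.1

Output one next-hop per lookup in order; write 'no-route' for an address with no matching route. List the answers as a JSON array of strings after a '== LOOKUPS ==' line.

Apply in order:
  add 16.254.96.0/19 -> H0 at depth 19
  add 0.0.0.0/0 -> H0 at depth 0
  add 227.108.218.16/28 -> H1 at depth 28
  add 227.108.218.28/30 -> H0 at depth 30
  lookup 227.108.218.28: bits 111000110110110011011010000111 walk d0:H0→d1:-→d2:-→d3:-→d4:-→d5:-→d6:-→d7:-→d8:-→d9:-→d10:-→d11:-→d12:-→d13:-→d14:-→d15:-→d16:-→d17:-→d18:-→d19:-→d20:-→d21:-→d22:-→d23:-→d24:-→d25:-→d26:-→d27:-→d28:H1→d29:-→d30:H0 -> H0
  lookup 16.254.96.0: bits 0001000011111110011 walk d0:H0→d1:-→d2:-→d3:-→d4:-→d5:-→d6:-→d7:-→d8:-→d9:-→d10:-→d11:-→d12:-→d13:-→d14:-→d15:-→d16:-→d17:-→d18:-→d19:H0 -> H0
  add 114.0.0.0/8 -> H0 at depth 8
  lookup 114.0.0.7: bits 01110010 walk d0:H0→d1:-→d2:-→d3:-→d4:-→d5:-→d6:-→d7:-→d8:H0 -> H0
  add 16.254.127.224/27 -> H2 at depth 27
  lookup 227.108.218.29: bits 111000110110110011011010000111 walk d0:H0→d1:-→d2:-→d3:-→d4:-→d5:-→d6:-→d7:-→d8:-→d9:-→d10:-→d11:-→d12:-→d13:-→d14:-→d15:-→d16:-→d17:-→d18:-→d19:-→d20:-→d21:-→d22:-→d23:-→d24:-→d25:-→d26:-→d27:-→d28:H1→d29:-→d30:H0 -> H0
  lookup 227.108.218.19: bits 1110001101101100110110100001 walk d0:H0→d1:-→d2:-→d3:-→d4:-→d5:-→d6:-→d7:-→d8:-→d9:-→d10:-→d11:-→d12:-→d13:-→d14:-→d15:-→d16:-→d17:-→d18:-→d19:-→d20:-→d21:-→d22:-→d23:-→d24:-→d25:-→d26:-→d27:-→d28:H1 -> H1
  add 114.27.32.0/19 -> H0 at depth 19
  del 16.254.96.0/19 (clear depth 19)
  add 114.27.48.0/20 -> H0 at depth 20
  del 227.108.218.28/30 (clear depth 30)
  add 227.108.218.0/24 -> H2 at depth 24
  add 114.27.48.0/20 -> H1 at depth 20
  del 227.108.218.0/24 (clear depth 24)
  lookup 114.27.48.0: bits 01110010000110110011 walk d0:H0→d1:-→d2:-→d3:-→d4:-→d5:-→d6:-→d7:-→d8:H0→d9:-→d10:-→d11:-→d12:-→d13:-→d14:-→d15:-→d16:-→d17:-→d18:-→d19:H0→d20:H1 -> H1
  add 114.27.53.0/28 -> H1 at depth 28
  add 227.108.208.0/20 -> H2 at depth 20
  add 16.254.127.0/24 -> H1 at depth 24
  del 114.27.48.0/20 (clear depth 20)
  lookup 16.254.127.2: bits 000100001111111001111111 walk d0:H0→d1:-→d2:-→d3:-→d4:-→d5:-→d6:-→d7:-→d8:-→d9:-→d10:-→d11:-→d12:-→d13:-→d14:-→d15:-→d16:-→d17:-→d18:-→d19:-→d20:-→d21:-→d22:-→d23:-→d24:H1 -> H1
  lookup 114.27.41.103: bits 0111001000011011001 walk d0:H0→d1:-→d2:-→d3:-→d4:-→d5:-→d6:-→d7:-→d8:H0→d9:-→d10:-→d11:-→d12:-→d13:-→d14:-→d15:-→d16:-→d17:-→d18:-→d19:H0 -> H0
  del 0.0.0.0/0 (clear depth 0)
  add 227.108.208.0/20 -> H0 at depth 20
  lookup 16.254.127.15: bits 000100001111111001111111 walk d0:-→d1:-→d2:-→d3:-→d4:-→d5:-→d6:-→d7:-→d8:-→d9:-→d10:-→d11:-→d12:-→d13:-→d14:-→d15:-→d16:-→d17:-→d18:-→d19:-→d20:-→d21:-→d22:-→d23:-→d24:H1 -> H1
  del 16.254.127.0/24 (clear depth 24)
  add 114.27.0.0/16 -> H2 at depth 16
  add 16.254.127.128/25 -> H0 at depth 25
  lookup 114.27.35.76: bits 0111001000011011001 walk d0:-→d1:-→d2:-→d3:-→d4:-→d5:-→d6:-→d7:-→d8:H0→d9:-→d10:-→d11:-→d12:-→d13:-→d14:-→d15:-→d16:H2→d17:-→d18:-→d19:H0 -> H0
  lookup 114.27.53.1: bits 0111001000011011001101010000 walk d0:-→d1:-→d2:-→d3:-→d4:-→d5:-→d6:-→d7:-→d8:H0→d9:-→d10:-→d11:-→d12:-→d13:-→d14:-→d15:-→d16:H2→d17:-→d18:-→d19:H0→d20:-→d21:-→d22:-→d23:-→d24:-→d25:-→d26:-→d27:-→d28:H1 -> H1

== LOOKUPS ==
["H0","H0","H0","H0","H1","H1","H1","H0","H1","H0","H1"]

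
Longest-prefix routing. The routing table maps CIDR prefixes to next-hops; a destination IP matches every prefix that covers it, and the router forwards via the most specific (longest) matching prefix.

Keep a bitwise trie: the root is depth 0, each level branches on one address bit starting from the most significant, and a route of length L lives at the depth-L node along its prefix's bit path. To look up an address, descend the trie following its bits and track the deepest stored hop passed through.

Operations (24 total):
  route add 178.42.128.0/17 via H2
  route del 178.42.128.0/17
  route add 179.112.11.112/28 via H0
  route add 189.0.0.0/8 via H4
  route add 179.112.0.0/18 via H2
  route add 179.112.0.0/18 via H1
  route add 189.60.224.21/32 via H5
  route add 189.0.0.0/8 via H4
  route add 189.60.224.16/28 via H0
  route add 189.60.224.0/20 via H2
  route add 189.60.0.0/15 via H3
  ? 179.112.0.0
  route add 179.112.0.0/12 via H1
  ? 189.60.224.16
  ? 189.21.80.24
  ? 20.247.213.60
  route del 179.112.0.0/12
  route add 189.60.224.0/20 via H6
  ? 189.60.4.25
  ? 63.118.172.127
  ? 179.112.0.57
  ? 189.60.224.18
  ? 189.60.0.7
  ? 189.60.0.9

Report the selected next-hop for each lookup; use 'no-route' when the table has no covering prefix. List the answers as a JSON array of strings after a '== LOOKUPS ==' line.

Apply in order:
  add 178.42.128.0/17 -> H2 at depth 17
  del 178.42.128.0/17 (clear depth 17)
  add 179.112.11.112/28 -> H0 at depth 28
  add 189.0.0.0/8 -> H4 at depth 8
  add 179.112.0.0/18 -> H2 at depth 18
  add 179.112.0.0/18 -> H1 at depth 18
  add 189.60.224.21/32 -> H5 at depth 32
  add 189.0.0.0/8 -> H4 at depth 8
  add 189.60.224.16/28 -> H0 at depth 28
  add 189.60.224.0/20 -> H2 at depth 20
  add 189.60.0.0/15 -> H3 at depth 15
  Q 179.112.0.0: descend 10110011011100000000 ; hops seen [H1] ; pick H1
  add 179.112.0.0/12 -> H1 at depth 12
  Q 189.60.224.16: descend 10111101001111001110000000010 ; hops seen [H4,H3,H2,H0] ; pick H0
  Q 189.21.80.24: descend 1011110100 ; hops seen [H4] ; pick H4
  Q 20.247.213.60: descend ε ; hops seen [∅] ; pick no-route
  del 179.112.0.0/12 (clear depth 12)
  add 189.60.224.0/20 -> H6 at depth 20
  Q 189.60.4.25: descend 1011110100111100 ; hops seen [H4,H3] ; pick H3
  Q 63.118.172.127: descend ε ; hops seen [∅] ; pick no-route
  Q 179.112.0.57: descend 10110011011100000000 ; hops seen [H1] ; pick H1
  Q 189.60.224.18: descend 10111101001111001110000000010 ; hops seen [H4,H3,H6,H0] ; pick H0
  Q 189.60.0.7: descend 1011110100111100 ; hops seen [H4,H3] ; pick H3
  Q 189.60.0.9: descend 1011110100111100 ; hops seen [H4,H3] ; pick H3

== LOOKUPS ==
["H1","H0","H4","no-route","H3","no-route","H1","H0","H3","H3"]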